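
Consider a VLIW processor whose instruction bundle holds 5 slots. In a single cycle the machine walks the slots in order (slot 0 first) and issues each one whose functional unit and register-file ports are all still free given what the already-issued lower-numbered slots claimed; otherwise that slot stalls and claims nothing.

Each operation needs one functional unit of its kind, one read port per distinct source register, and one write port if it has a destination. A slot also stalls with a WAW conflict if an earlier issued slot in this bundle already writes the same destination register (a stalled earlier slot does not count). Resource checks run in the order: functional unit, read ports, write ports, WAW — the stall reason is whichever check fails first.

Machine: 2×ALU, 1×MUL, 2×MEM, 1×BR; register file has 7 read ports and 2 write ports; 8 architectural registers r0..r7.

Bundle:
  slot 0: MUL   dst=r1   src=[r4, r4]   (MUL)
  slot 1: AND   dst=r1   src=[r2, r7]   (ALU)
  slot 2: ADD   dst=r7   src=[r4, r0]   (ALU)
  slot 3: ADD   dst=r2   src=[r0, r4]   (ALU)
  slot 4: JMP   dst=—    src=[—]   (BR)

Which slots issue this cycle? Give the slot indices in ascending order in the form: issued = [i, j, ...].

(0) want 1×MUL +1rd +1wr — yes → AL2|MU0|ME2|BR1|rd6|wr1
(1) want 1×ALU +2rd +1wr — WAW → AL2|MU0|ME2|BR1|rd6|wr1
(2) want 1×ALU +2rd +1wr — yes → AL1|MU0|ME2|BR1|rd4|wr0
(3) want 1×ALU +2rd +1wr — WR_PORT → AL1|MU0|ME2|BR1|rd4|wr0
(4) want 1×BR +0rd +0wr — yes → AL1|MU0|ME2|BR0|rd4|wr0

issued = [0, 2, 4]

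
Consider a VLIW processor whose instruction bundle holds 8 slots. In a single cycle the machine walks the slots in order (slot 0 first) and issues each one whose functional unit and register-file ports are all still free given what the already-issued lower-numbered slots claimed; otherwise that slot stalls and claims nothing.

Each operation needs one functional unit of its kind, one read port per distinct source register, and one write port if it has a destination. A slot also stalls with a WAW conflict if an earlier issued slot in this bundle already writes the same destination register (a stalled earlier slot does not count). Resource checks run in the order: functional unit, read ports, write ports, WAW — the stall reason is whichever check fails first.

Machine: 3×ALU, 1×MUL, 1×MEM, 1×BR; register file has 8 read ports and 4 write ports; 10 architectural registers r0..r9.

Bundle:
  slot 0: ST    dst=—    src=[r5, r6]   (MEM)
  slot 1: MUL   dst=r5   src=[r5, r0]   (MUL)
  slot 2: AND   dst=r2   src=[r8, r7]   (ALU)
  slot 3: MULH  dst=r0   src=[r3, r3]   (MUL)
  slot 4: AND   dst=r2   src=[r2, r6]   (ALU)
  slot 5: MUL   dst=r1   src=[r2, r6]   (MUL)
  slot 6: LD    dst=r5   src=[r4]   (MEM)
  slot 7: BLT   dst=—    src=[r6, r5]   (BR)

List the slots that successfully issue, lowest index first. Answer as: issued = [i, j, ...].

(0) want 1×MEM +2rd +0wr — yes → AL3|MU1|ME0|BR1|rd6|wr4
(1) want 1×MUL +2rd +1wr — yes → AL3|MU0|ME0|BR1|rd4|wr3
(2) want 1×ALU +2rd +1wr — yes → AL2|MU0|ME0|BR1|rd2|wr2
(3) want 1×MUL +1rd +1wr — FU → AL2|MU0|ME0|BR1|rd2|wr2
(4) want 1×ALU +2rd +1wr — WAW → AL2|MU0|ME0|BR1|rd2|wr2
(5) want 1×MUL +2rd +1wr — FU → AL2|MU0|ME0|BR1|rd2|wr2
(6) want 1×MEM +1rd +1wr — FU → AL2|MU0|ME0|BR1|rd2|wr2
(7) want 1×BR +2rd +0wr — yes → AL2|MU0|ME0|BR0|rd0|wr2

issued = [0, 1, 2, 7]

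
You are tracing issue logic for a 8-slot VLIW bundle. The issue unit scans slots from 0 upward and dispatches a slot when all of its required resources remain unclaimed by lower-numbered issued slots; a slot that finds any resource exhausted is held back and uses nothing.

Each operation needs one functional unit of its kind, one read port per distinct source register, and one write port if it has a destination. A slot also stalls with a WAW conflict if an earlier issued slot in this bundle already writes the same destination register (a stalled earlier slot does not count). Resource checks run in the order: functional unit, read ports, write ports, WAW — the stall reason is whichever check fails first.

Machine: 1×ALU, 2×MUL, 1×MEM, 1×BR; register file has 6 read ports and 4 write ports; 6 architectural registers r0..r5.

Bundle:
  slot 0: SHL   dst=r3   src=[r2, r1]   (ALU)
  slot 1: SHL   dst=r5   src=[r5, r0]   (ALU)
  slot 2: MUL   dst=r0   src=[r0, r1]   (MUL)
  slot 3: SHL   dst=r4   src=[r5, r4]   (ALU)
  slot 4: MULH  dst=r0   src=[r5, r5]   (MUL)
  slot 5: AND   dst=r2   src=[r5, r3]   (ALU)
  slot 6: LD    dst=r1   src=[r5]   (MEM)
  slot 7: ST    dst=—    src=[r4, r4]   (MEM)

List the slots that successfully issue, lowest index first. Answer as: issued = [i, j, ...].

(0) want 1×ALU +2rd +1wr — yes → AL0|MU2|ME1|BR1|rd4|wr3
(1) want 1×ALU +2rd +1wr — FU → AL0|MU2|ME1|BR1|rd4|wr3
(2) want 1×MUL +2rd +1wr — yes → AL0|MU1|ME1|BR1|rd2|wr2
(3) want 1×ALU +2rd +1wr — FU → AL0|MU1|ME1|BR1|rd2|wr2
(4) want 1×MUL +1rd +1wr — WAW → AL0|MU1|ME1|BR1|rd2|wr2
(5) want 1×ALU +2rd +1wr — FU → AL0|MU1|ME1|BR1|rd2|wr2
(6) want 1×MEM +1rd +1wr — yes → AL0|MU1|ME0|BR1|rd1|wr1
(7) want 1×MEM +1rd +0wr — FU → AL0|MU1|ME0|BR1|rd1|wr1

issued = [0, 2, 6]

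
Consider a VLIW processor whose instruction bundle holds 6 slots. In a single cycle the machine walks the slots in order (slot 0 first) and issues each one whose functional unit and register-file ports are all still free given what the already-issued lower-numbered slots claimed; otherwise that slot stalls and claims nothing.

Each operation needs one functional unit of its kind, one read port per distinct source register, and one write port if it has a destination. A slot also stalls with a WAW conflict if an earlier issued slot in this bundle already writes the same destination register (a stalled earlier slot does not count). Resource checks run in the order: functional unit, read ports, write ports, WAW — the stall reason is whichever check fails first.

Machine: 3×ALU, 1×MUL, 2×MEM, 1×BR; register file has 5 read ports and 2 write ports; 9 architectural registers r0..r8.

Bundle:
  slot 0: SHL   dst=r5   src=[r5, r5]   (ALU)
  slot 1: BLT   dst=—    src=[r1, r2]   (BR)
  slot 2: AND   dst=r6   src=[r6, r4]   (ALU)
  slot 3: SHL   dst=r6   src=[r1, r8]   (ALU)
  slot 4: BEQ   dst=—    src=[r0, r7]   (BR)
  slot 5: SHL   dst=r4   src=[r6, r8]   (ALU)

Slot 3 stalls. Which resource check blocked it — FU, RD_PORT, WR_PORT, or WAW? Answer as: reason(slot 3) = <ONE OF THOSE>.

[0] ALU needs rd=1 wr=1: ok; after: ALU=2 MUL=1 MEM=2 BR=1, R=4, W=1
[1] BR needs rd=2 wr=0: ok; after: ALU=2 MUL=1 MEM=2 BR=0, R=2, W=1
[2] ALU needs rd=2 wr=1: ok; after: ALU=1 MUL=1 MEM=2 BR=0, R=0, W=0
[3] ALU needs rd=2 wr=1: RD_PORT; after: ALU=1 MUL=1 MEM=2 BR=0, R=0, W=0
[4] BR needs rd=2 wr=0: FU; after: ALU=1 MUL=1 MEM=2 BR=0, R=0, W=0
[5] ALU needs rd=2 wr=1: RD_PORT; after: ALU=1 MUL=1 MEM=2 BR=0, R=0, W=0

reason(slot 3) = RD_PORT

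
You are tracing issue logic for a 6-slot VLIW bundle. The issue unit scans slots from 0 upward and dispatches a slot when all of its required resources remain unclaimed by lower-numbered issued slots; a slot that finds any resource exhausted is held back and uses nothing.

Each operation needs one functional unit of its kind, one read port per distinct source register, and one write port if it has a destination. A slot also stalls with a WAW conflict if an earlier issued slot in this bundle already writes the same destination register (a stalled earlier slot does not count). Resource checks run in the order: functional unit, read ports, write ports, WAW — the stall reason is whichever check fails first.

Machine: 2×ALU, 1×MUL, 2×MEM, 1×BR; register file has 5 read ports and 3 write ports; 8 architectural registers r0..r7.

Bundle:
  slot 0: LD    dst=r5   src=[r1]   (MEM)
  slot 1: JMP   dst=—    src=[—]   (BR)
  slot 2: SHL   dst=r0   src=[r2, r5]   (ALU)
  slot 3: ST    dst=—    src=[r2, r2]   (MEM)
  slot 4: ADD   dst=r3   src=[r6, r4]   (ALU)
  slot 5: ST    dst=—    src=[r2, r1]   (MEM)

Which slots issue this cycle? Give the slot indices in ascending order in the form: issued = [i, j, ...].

[0] MEM needs rd=1 wr=1: ok; after: ALU=2 MUL=1 MEM=1 BR=1, R=4, W=2
[1] BR needs rd=0 wr=0: ok; after: ALU=2 MUL=1 MEM=1 BR=0, R=4, W=2
[2] ALU needs rd=2 wr=1: ok; after: ALU=1 MUL=1 MEM=1 BR=0, R=2, W=1
[3] MEM needs rd=1 wr=0: ok; after: ALU=1 MUL=1 MEM=0 BR=0, R=1, W=1
[4] ALU needs rd=2 wr=1: RD_PORT; after: ALU=1 MUL=1 MEM=0 BR=0, R=1, W=1
[5] MEM needs rd=2 wr=0: FU; after: ALU=1 MUL=1 MEM=0 BR=0, R=1, W=1

issued = [0, 1, 2, 3]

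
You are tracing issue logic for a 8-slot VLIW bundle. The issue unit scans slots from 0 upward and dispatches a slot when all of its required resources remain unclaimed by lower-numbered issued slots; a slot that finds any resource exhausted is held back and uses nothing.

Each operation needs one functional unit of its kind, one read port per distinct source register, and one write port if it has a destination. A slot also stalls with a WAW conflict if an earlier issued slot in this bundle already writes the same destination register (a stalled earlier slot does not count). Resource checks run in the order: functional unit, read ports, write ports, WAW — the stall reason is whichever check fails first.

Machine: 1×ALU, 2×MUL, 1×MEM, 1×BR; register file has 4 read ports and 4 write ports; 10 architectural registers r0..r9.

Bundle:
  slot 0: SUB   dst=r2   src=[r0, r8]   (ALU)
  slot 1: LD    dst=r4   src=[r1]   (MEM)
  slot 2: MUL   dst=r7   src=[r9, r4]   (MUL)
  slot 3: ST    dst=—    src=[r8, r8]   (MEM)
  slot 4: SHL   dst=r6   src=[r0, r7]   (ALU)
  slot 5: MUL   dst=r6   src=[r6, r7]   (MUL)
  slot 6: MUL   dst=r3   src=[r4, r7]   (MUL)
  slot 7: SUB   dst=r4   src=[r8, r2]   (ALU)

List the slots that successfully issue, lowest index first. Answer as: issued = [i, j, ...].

slot 0 (ALU): ISSUE — free A0,Mu2,Ld1,B1 rp2 wp3
slot 1 (MEM): ISSUE — free A0,Mu2,Ld0,B1 rp1 wp2
slot 2 (MUL): stall RD_PORT — free A0,Mu2,Ld0,B1 rp1 wp2
slot 3 (MEM): stall FU — free A0,Mu2,Ld0,B1 rp1 wp2
slot 4 (ALU): stall FU — free A0,Mu2,Ld0,B1 rp1 wp2
slot 5 (MUL): stall RD_PORT — free A0,Mu2,Ld0,B1 rp1 wp2
slot 6 (MUL): stall RD_PORT — free A0,Mu2,Ld0,B1 rp1 wp2
slot 7 (ALU): stall FU — free A0,Mu2,Ld0,B1 rp1 wp2

issued = [0, 1]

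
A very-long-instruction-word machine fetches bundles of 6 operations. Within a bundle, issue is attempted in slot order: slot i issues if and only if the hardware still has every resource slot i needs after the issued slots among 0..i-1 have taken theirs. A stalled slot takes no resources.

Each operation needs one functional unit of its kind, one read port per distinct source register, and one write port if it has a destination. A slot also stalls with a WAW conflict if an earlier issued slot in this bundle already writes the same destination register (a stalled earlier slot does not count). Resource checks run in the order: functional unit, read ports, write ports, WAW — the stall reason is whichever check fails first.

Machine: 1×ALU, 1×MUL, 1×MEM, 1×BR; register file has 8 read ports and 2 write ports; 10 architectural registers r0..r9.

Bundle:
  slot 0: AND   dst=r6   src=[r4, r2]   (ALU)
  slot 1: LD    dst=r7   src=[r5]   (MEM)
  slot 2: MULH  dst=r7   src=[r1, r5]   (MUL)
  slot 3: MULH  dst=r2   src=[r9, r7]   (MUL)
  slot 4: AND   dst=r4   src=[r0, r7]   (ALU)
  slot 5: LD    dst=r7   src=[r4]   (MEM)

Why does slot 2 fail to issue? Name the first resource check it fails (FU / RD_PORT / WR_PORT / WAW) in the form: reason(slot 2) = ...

reason(slot 2) = WR_PORT

(0) want 1×ALU +2rd +1wr — yes → AL0|MU1|ME1|BR1|rd6|wr1
(1) want 1×MEM +1rd +1wr — yes → AL0|MU1|ME0|BR1|rd5|wr0
(2) want 1×MUL +2rd +1wr — WR_PORT → AL0|MU1|ME0|BR1|rd5|wr0
(3) want 1×MUL +2rd +1wr — WR_PORT → AL0|MU1|ME0|BR1|rd5|wr0
(4) want 1×ALU +2rd +1wr — FU → AL0|MU1|ME0|BR1|rd5|wr0
(5) want 1×MEM +1rd +1wr — FU → AL0|MU1|ME0|BR1|rd5|wr0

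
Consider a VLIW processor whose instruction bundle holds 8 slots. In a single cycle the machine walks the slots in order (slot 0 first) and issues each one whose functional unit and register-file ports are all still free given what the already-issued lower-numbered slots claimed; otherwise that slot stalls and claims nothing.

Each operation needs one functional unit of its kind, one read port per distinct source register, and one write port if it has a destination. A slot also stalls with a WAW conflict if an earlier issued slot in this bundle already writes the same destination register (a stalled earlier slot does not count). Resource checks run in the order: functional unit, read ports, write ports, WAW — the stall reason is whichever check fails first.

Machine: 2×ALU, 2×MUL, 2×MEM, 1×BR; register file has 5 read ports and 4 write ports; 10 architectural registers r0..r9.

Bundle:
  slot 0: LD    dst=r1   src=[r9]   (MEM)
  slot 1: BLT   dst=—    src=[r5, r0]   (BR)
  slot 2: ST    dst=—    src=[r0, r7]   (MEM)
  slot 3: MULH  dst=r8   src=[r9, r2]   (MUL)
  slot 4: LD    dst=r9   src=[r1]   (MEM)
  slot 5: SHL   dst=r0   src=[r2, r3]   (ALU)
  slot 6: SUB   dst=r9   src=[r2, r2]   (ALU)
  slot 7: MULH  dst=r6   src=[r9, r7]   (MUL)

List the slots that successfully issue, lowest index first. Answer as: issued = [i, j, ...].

issued = [0, 1, 2]

slot 0 (MEM): ISSUE — free A2,Mu2,Ld1,B1 rp4 wp3
slot 1 (BR): ISSUE — free A2,Mu2,Ld1,B0 rp2 wp3
slot 2 (MEM): ISSUE — free A2,Mu2,Ld0,B0 rp0 wp3
slot 3 (MUL): stall RD_PORT — free A2,Mu2,Ld0,B0 rp0 wp3
slot 4 (MEM): stall FU — free A2,Mu2,Ld0,B0 rp0 wp3
slot 5 (ALU): stall RD_PORT — free A2,Mu2,Ld0,B0 rp0 wp3
slot 6 (ALU): stall RD_PORT — free A2,Mu2,Ld0,B0 rp0 wp3
slot 7 (MUL): stall RD_PORT — free A2,Mu2,Ld0,B0 rp0 wp3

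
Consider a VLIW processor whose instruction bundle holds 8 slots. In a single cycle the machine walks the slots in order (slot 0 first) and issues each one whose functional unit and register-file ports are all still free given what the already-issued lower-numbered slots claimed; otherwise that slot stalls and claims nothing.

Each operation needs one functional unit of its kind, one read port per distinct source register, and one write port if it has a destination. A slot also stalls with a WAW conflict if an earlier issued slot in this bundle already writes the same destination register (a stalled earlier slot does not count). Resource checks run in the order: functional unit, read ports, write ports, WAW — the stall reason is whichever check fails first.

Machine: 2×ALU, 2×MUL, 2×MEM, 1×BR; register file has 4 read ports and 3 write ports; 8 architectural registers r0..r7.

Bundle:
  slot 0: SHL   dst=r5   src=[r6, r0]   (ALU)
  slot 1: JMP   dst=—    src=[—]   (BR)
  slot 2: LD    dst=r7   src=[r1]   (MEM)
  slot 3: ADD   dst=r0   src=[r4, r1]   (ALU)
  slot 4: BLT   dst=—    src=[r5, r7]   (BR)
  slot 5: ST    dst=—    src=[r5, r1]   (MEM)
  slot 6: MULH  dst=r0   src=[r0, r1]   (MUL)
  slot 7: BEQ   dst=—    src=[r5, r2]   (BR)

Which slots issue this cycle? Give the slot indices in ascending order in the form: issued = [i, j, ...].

issued = [0, 1, 2]

  0. ALU→r5 ⇒ go  {1A/2Mu/2Ld/1B | 2r 2w}
  1. BR ⇒ go  {1A/2Mu/2Ld/0B | 2r 2w}
  2. MEM→r7 ⇒ go  {1A/2Mu/1Ld/0B | 1r 1w}
  3. ALU→r0 ⇒ no(RD_PORT)  {1A/2Mu/1Ld/0B | 1r 1w}
  4. BR ⇒ no(FU)  {1A/2Mu/1Ld/0B | 1r 1w}
  5. MEM ⇒ no(RD_PORT)  {1A/2Mu/1Ld/0B | 1r 1w}
  6. MUL→r0 ⇒ no(RD_PORT)  {1A/2Mu/1Ld/0B | 1r 1w}
  7. BR ⇒ no(FU)  {1A/2Mu/1Ld/0B | 1r 1w}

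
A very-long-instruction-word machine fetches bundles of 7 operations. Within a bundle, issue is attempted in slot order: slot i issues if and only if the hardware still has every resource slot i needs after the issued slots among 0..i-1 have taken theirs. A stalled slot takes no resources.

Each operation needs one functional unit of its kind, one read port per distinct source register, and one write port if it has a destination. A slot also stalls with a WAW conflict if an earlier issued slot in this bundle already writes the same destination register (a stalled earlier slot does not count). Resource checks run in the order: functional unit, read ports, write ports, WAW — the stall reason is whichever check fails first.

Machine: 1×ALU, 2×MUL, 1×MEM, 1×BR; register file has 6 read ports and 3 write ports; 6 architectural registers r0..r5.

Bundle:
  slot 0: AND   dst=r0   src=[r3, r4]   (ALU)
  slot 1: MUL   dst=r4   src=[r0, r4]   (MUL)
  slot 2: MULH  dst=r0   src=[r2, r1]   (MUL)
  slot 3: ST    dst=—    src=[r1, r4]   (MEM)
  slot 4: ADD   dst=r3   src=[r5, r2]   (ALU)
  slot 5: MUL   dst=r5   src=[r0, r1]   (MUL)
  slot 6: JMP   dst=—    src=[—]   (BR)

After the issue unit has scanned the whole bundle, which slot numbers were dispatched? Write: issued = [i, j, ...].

issued = [0, 1, 3, 6]

  0. ALU→r0 ⇒ go  {0A/2Mu/1Ld/1B | 4r 2w}
  1. MUL→r4 ⇒ go  {0A/1Mu/1Ld/1B | 2r 1w}
  2. MUL→r0 ⇒ no(WAW)  {0A/1Mu/1Ld/1B | 2r 1w}
  3. MEM ⇒ go  {0A/1Mu/0Ld/1B | 0r 1w}
  4. ALU→r3 ⇒ no(FU)  {0A/1Mu/0Ld/1B | 0r 1w}
  5. MUL→r5 ⇒ no(RD_PORT)  {0A/1Mu/0Ld/1B | 0r 1w}
  6. BR ⇒ go  {0A/1Mu/0Ld/0B | 0r 1w}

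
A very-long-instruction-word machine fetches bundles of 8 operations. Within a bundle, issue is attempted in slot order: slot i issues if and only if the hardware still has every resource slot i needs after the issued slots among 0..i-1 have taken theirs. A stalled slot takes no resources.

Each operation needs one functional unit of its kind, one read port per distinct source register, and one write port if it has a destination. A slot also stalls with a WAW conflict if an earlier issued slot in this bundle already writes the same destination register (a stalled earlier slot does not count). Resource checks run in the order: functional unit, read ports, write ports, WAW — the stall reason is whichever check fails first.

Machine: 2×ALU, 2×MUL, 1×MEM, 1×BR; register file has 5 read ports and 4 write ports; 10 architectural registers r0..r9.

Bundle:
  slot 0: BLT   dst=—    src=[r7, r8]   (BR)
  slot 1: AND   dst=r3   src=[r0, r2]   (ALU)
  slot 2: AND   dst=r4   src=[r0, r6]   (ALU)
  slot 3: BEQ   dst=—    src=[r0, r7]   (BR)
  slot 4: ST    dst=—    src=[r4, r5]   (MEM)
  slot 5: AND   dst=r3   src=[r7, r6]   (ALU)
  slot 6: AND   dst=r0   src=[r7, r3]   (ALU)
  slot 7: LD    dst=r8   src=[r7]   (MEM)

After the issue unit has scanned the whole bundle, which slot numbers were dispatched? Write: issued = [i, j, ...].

issued = [0, 1, 7]

[0] BR needs rd=2 wr=0: ok; after: ALU=2 MUL=2 MEM=1 BR=0, R=3, W=4
[1] ALU needs rd=2 wr=1: ok; after: ALU=1 MUL=2 MEM=1 BR=0, R=1, W=3
[2] ALU needs rd=2 wr=1: RD_PORT; after: ALU=1 MUL=2 MEM=1 BR=0, R=1, W=3
[3] BR needs rd=2 wr=0: FU; after: ALU=1 MUL=2 MEM=1 BR=0, R=1, W=3
[4] MEM needs rd=2 wr=0: RD_PORT; after: ALU=1 MUL=2 MEM=1 BR=0, R=1, W=3
[5] ALU needs rd=2 wr=1: RD_PORT; after: ALU=1 MUL=2 MEM=1 BR=0, R=1, W=3
[6] ALU needs rd=2 wr=1: RD_PORT; after: ALU=1 MUL=2 MEM=1 BR=0, R=1, W=3
[7] MEM needs rd=1 wr=1: ok; after: ALU=1 MUL=2 MEM=0 BR=0, R=0, W=2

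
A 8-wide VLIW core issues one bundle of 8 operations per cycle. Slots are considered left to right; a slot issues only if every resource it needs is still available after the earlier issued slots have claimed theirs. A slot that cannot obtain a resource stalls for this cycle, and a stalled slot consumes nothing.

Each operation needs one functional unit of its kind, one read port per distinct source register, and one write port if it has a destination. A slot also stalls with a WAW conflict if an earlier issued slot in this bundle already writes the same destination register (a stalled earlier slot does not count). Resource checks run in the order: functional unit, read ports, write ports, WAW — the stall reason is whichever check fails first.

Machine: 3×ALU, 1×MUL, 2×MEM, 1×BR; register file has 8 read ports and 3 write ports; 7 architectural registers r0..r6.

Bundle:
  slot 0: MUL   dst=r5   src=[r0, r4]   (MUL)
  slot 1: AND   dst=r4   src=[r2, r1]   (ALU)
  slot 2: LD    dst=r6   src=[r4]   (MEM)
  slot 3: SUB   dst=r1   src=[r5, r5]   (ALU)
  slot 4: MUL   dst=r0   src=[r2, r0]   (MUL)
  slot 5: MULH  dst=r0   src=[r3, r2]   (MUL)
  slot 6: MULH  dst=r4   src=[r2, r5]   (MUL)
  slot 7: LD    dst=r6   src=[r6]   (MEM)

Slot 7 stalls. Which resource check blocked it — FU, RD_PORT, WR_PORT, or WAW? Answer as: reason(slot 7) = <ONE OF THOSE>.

(0) want 1×MUL +2rd +1wr — yes → AL3|MU0|ME2|BR1|rd6|wr2
(1) want 1×ALU +2rd +1wr — yes → AL2|MU0|ME2|BR1|rd4|wr1
(2) want 1×MEM +1rd +1wr — yes → AL2|MU0|ME1|BR1|rd3|wr0
(3) want 1×ALU +1rd +1wr — WR_PORT → AL2|MU0|ME1|BR1|rd3|wr0
(4) want 1×MUL +2rd +1wr — FU → AL2|MU0|ME1|BR1|rd3|wr0
(5) want 1×MUL +2rd +1wr — FU → AL2|MU0|ME1|BR1|rd3|wr0
(6) want 1×MUL +2rd +1wr — FU → AL2|MU0|ME1|BR1|rd3|wr0
(7) want 1×MEM +1rd +1wr — WR_PORT → AL2|MU0|ME1|BR1|rd3|wr0

reason(slot 7) = WR_PORT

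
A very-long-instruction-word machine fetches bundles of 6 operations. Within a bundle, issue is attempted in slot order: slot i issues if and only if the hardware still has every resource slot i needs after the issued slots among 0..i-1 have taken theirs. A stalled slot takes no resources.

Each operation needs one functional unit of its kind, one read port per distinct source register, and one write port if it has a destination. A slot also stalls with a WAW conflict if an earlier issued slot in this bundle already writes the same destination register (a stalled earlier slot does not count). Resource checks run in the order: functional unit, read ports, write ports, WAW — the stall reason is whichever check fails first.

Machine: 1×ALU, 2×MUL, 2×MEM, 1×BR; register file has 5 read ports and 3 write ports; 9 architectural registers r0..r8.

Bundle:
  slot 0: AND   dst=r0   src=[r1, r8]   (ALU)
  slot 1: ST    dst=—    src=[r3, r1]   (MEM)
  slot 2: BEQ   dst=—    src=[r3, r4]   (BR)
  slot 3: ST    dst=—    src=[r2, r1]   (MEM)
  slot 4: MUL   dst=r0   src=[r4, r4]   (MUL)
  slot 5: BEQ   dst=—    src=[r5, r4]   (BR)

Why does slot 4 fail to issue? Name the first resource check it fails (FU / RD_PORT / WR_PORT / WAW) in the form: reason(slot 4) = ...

(0) want 1×ALU +2rd +1wr — yes → AL0|MU2|ME2|BR1|rd3|wr2
(1) want 1×MEM +2rd +0wr — yes → AL0|MU2|ME1|BR1|rd1|wr2
(2) want 1×BR +2rd +0wr — RD_PORT → AL0|MU2|ME1|BR1|rd1|wr2
(3) want 1×MEM +2rd +0wr — RD_PORT → AL0|MU2|ME1|BR1|rd1|wr2
(4) want 1×MUL +1rd +1wr — WAW → AL0|MU2|ME1|BR1|rd1|wr2
(5) want 1×BR +2rd +0wr — RD_PORT → AL0|MU2|ME1|BR1|rd1|wr2

reason(slot 4) = WAW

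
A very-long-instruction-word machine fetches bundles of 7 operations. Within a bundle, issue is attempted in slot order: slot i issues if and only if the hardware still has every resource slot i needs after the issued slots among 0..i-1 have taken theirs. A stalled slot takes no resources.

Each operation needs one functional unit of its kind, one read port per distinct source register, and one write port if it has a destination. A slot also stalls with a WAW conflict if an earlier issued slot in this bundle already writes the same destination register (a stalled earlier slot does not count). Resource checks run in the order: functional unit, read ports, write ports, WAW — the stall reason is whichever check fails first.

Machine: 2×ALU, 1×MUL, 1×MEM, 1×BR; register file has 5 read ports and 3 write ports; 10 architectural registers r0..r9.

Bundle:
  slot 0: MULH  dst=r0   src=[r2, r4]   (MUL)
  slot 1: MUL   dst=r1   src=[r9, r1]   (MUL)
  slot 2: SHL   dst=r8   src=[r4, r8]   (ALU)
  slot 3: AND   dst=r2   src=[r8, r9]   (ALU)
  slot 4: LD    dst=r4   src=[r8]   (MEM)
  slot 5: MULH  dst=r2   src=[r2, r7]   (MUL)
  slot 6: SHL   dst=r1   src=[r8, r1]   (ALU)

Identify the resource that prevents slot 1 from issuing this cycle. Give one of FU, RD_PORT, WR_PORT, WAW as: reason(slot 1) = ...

  0. MUL→r0 ⇒ go  {2A/0Mu/1Ld/1B | 3r 2w}
  1. MUL→r1 ⇒ no(FU)  {2A/0Mu/1Ld/1B | 3r 2w}
  2. ALU→r8 ⇒ go  {1A/0Mu/1Ld/1B | 1r 1w}
  3. ALU→r2 ⇒ no(RD_PORT)  {1A/0Mu/1Ld/1B | 1r 1w}
  4. MEM→r4 ⇒ go  {1A/0Mu/0Ld/1B | 0r 0w}
  5. MUL→r2 ⇒ no(FU)  {1A/0Mu/0Ld/1B | 0r 0w}
  6. ALU→r1 ⇒ no(RD_PORT)  {1A/0Mu/0Ld/1B | 0r 0w}

reason(slot 1) = FU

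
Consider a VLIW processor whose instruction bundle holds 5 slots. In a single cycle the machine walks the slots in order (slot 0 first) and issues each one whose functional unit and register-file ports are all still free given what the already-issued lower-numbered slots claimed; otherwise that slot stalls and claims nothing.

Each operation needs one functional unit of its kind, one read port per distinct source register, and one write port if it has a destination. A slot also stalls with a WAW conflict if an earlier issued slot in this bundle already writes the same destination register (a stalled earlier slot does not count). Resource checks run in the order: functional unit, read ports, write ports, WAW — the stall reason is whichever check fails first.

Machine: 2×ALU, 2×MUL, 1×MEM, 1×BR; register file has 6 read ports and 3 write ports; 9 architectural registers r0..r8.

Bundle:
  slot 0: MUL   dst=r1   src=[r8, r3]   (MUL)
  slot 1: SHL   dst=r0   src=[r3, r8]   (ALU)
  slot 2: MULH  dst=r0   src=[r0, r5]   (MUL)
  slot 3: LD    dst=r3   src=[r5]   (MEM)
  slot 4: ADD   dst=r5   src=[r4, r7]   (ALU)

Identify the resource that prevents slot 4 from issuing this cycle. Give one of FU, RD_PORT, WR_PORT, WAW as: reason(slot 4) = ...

reason(slot 4) = RD_PORT

slot 0 (MUL): ISSUE — free A2,Mu1,Ld1,B1 rp4 wp2
slot 1 (ALU): ISSUE — free A1,Mu1,Ld1,B1 rp2 wp1
slot 2 (MUL): stall WAW — free A1,Mu1,Ld1,B1 rp2 wp1
slot 3 (MEM): ISSUE — free A1,Mu1,Ld0,B1 rp1 wp0
slot 4 (ALU): stall RD_PORT — free A1,Mu1,Ld0,B1 rp1 wp0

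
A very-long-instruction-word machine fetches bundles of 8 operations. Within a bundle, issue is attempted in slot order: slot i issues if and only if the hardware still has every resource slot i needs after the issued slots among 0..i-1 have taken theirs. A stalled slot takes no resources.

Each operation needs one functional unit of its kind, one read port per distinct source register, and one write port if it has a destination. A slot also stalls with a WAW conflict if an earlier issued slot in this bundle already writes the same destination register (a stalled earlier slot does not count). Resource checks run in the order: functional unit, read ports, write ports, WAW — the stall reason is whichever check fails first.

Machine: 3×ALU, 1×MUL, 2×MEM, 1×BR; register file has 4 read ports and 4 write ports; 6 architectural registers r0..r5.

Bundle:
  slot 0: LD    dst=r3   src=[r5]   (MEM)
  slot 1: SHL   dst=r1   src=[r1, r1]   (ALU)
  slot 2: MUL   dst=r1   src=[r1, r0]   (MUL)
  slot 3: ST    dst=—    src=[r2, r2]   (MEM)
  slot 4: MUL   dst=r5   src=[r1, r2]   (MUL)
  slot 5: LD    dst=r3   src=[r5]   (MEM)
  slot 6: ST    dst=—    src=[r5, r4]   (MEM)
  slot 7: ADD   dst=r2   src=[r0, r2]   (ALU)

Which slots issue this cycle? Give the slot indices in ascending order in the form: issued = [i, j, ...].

issued = [0, 1, 3]

  0. MEM→r3 ⇒ go  {3A/1Mu/1Ld/1B | 3r 3w}
  1. ALU→r1 ⇒ go  {2A/1Mu/1Ld/1B | 2r 2w}
  2. MUL→r1 ⇒ no(WAW)  {2A/1Mu/1Ld/1B | 2r 2w}
  3. MEM ⇒ go  {2A/1Mu/0Ld/1B | 1r 2w}
  4. MUL→r5 ⇒ no(RD_PORT)  {2A/1Mu/0Ld/1B | 1r 2w}
  5. MEM→r3 ⇒ no(FU)  {2A/1Mu/0Ld/1B | 1r 2w}
  6. MEM ⇒ no(FU)  {2A/1Mu/0Ld/1B | 1r 2w}
  7. ALU→r2 ⇒ no(RD_PORT)  {2A/1Mu/0Ld/1B | 1r 2w}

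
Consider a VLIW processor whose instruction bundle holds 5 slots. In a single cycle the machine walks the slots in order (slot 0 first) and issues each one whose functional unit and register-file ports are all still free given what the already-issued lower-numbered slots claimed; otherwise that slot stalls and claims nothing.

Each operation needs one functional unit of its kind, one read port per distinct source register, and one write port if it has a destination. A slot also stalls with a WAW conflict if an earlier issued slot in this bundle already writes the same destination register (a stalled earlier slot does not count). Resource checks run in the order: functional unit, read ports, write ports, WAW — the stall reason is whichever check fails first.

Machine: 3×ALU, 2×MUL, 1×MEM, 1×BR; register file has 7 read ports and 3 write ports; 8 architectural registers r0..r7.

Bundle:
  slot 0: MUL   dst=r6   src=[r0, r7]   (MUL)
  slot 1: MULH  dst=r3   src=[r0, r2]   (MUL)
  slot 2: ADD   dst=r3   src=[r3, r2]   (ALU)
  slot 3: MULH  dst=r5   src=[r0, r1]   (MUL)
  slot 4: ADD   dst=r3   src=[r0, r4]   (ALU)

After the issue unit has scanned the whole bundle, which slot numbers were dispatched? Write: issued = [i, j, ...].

(0) want 1×MUL +2rd +1wr — yes → AL3|MU1|ME1|BR1|rd5|wr2
(1) want 1×MUL +2rd +1wr — yes → AL3|MU0|ME1|BR1|rd3|wr1
(2) want 1×ALU +2rd +1wr — WAW → AL3|MU0|ME1|BR1|rd3|wr1
(3) want 1×MUL +2rd +1wr — FU → AL3|MU0|ME1|BR1|rd3|wr1
(4) want 1×ALU +2rd +1wr — WAW → AL3|MU0|ME1|BR1|rd3|wr1

issued = [0, 1]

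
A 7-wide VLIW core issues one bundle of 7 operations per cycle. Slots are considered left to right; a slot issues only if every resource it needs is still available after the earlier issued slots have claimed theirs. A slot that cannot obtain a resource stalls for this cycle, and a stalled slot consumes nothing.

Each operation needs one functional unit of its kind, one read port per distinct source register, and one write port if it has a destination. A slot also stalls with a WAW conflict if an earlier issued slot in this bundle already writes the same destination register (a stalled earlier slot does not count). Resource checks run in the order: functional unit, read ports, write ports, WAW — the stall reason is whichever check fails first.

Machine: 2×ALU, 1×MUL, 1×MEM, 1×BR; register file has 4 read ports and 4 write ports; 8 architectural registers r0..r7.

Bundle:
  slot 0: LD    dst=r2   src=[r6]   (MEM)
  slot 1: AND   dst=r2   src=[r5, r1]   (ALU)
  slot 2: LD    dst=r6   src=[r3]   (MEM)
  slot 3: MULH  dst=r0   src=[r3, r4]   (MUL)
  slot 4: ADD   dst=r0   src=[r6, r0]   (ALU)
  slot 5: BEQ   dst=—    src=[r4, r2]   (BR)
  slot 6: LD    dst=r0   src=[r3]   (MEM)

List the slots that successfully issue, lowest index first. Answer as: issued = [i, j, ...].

  0. MEM→r2 ⇒ go  {2A/1Mu/0Ld/1B | 3r 3w}
  1. ALU→r2 ⇒ no(WAW)  {2A/1Mu/0Ld/1B | 3r 3w}
  2. MEM→r6 ⇒ no(FU)  {2A/1Mu/0Ld/1B | 3r 3w}
  3. MUL→r0 ⇒ go  {2A/0Mu/0Ld/1B | 1r 2w}
  4. ALU→r0 ⇒ no(RD_PORT)  {2A/0Mu/0Ld/1B | 1r 2w}
  5. BR ⇒ no(RD_PORT)  {2A/0Mu/0Ld/1B | 1r 2w}
  6. MEM→r0 ⇒ no(FU)  {2A/0Mu/0Ld/1B | 1r 2w}

issued = [0, 3]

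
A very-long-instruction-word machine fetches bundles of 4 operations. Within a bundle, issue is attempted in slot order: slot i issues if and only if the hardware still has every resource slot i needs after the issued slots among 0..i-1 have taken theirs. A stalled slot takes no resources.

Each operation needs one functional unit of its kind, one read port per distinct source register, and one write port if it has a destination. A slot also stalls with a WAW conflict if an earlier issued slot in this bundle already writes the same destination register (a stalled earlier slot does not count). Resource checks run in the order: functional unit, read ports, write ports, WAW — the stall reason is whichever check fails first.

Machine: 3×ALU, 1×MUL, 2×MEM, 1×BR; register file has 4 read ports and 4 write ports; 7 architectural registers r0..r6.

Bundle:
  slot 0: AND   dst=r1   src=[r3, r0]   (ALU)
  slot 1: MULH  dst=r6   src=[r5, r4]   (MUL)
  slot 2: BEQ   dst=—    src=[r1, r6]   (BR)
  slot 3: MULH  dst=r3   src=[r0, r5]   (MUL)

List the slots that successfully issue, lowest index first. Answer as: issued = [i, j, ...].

[0] ALU needs rd=2 wr=1: ok; after: ALU=2 MUL=1 MEM=2 BR=1, R=2, W=3
[1] MUL needs rd=2 wr=1: ok; after: ALU=2 MUL=0 MEM=2 BR=1, R=0, W=2
[2] BR needs rd=2 wr=0: RD_PORT; after: ALU=2 MUL=0 MEM=2 BR=1, R=0, W=2
[3] MUL needs rd=2 wr=1: FU; after: ALU=2 MUL=0 MEM=2 BR=1, R=0, W=2

issued = [0, 1]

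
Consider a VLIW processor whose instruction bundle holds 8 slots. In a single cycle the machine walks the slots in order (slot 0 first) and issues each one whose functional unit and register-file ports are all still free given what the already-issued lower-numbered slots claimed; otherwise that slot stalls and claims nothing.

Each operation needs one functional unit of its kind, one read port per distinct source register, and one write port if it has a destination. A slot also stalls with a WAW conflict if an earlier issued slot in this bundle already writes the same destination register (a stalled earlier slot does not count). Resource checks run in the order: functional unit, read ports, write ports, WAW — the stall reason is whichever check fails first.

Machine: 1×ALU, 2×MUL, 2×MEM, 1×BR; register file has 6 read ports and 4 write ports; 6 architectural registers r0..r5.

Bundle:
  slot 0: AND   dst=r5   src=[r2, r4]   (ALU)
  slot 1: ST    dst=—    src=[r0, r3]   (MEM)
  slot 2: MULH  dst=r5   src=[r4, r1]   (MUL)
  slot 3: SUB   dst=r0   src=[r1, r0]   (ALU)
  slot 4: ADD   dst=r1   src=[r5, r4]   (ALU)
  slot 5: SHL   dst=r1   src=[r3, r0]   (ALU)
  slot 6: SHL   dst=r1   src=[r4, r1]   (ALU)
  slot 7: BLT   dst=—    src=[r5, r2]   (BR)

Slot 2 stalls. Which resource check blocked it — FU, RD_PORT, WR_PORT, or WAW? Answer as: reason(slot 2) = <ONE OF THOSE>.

#0 ALU src=r2,r4 dispatched  <A:0 Mu:2 Ld:2 B:1 rd:4 wr:3>
#1 MEM src=r0,r3 dispatched  <A:0 Mu:2 Ld:1 B:1 rd:2 wr:3>
#2 MUL src=r4,r1 held:WAW  <A:0 Mu:2 Ld:1 B:1 rd:2 wr:3>
#3 ALU src=r1,r0 held:FU  <A:0 Mu:2 Ld:1 B:1 rd:2 wr:3>
#4 ALU src=r5,r4 held:FU  <A:0 Mu:2 Ld:1 B:1 rd:2 wr:3>
#5 ALU src=r3,r0 held:FU  <A:0 Mu:2 Ld:1 B:1 rd:2 wr:3>
#6 ALU src=r4,r1 held:FU  <A:0 Mu:2 Ld:1 B:1 rd:2 wr:3>
#7 BR src=r5,r2 dispatched  <A:0 Mu:2 Ld:1 B:0 rd:0 wr:3>

reason(slot 2) = WAW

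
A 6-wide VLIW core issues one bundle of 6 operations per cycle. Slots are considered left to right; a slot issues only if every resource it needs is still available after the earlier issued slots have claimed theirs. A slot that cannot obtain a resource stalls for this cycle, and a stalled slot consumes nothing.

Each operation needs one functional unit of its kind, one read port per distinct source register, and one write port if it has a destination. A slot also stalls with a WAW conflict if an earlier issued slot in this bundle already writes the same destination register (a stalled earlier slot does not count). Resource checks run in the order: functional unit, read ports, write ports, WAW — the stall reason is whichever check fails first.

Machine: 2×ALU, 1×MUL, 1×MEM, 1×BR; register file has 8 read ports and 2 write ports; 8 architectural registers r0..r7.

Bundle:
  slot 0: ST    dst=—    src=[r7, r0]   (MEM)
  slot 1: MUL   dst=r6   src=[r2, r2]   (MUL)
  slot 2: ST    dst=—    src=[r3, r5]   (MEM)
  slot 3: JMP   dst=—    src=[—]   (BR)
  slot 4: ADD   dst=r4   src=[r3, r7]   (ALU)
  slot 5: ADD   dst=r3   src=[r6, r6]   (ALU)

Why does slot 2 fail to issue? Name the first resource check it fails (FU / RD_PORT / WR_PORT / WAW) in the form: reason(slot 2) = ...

[0] MEM needs rd=2 wr=0: ok; after: ALU=2 MUL=1 MEM=0 BR=1, R=6, W=2
[1] MUL needs rd=1 wr=1: ok; after: ALU=2 MUL=0 MEM=0 BR=1, R=5, W=1
[2] MEM needs rd=2 wr=0: FU; after: ALU=2 MUL=0 MEM=0 BR=1, R=5, W=1
[3] BR needs rd=0 wr=0: ok; after: ALU=2 MUL=0 MEM=0 BR=0, R=5, W=1
[4] ALU needs rd=2 wr=1: ok; after: ALU=1 MUL=0 MEM=0 BR=0, R=3, W=0
[5] ALU needs rd=1 wr=1: WR_PORT; after: ALU=1 MUL=0 MEM=0 BR=0, R=3, W=0

reason(slot 2) = FU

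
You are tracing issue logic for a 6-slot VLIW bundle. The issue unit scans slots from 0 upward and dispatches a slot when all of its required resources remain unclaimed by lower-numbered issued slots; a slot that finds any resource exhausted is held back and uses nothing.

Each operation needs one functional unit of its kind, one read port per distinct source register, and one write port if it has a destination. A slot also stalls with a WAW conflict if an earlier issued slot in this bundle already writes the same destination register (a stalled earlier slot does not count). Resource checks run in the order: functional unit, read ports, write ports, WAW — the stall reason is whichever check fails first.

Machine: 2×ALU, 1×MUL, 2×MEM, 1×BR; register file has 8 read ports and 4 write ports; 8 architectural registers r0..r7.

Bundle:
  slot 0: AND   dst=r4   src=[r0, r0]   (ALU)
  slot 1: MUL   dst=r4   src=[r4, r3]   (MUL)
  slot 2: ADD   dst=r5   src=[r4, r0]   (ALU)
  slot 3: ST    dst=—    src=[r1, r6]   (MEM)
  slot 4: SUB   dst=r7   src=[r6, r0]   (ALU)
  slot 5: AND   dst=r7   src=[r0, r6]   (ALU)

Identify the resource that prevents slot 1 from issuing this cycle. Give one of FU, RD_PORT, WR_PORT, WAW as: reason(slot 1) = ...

slot 0 (ALU): ISSUE — free A1,Mu1,Ld2,B1 rp7 wp3
slot 1 (MUL): stall WAW — free A1,Mu1,Ld2,B1 rp7 wp3
slot 2 (ALU): ISSUE — free A0,Mu1,Ld2,B1 rp5 wp2
slot 3 (MEM): ISSUE — free A0,Mu1,Ld1,B1 rp3 wp2
slot 4 (ALU): stall FU — free A0,Mu1,Ld1,B1 rp3 wp2
slot 5 (ALU): stall FU — free A0,Mu1,Ld1,B1 rp3 wp2

reason(slot 1) = WAW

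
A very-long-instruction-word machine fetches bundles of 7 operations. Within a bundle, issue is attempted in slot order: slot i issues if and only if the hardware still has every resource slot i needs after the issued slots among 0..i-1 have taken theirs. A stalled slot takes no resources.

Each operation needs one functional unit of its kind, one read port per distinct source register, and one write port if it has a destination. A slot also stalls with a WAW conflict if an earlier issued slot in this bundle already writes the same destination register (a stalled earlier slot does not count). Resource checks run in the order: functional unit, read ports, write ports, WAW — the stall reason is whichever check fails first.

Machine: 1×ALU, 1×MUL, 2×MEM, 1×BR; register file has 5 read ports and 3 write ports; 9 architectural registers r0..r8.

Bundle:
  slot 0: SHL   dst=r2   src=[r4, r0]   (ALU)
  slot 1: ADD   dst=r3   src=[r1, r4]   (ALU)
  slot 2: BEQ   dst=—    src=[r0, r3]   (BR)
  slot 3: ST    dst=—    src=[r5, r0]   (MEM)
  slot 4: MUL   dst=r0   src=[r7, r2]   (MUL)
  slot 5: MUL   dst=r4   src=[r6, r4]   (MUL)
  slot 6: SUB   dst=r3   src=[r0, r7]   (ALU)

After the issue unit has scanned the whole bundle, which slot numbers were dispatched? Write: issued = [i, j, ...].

[0] ALU needs rd=2 wr=1: ok; after: ALU=0 MUL=1 MEM=2 BR=1, R=3, W=2
[1] ALU needs rd=2 wr=1: FU; after: ALU=0 MUL=1 MEM=2 BR=1, R=3, W=2
[2] BR needs rd=2 wr=0: ok; after: ALU=0 MUL=1 MEM=2 BR=0, R=1, W=2
[3] MEM needs rd=2 wr=0: RD_PORT; after: ALU=0 MUL=1 MEM=2 BR=0, R=1, W=2
[4] MUL needs rd=2 wr=1: RD_PORT; after: ALU=0 MUL=1 MEM=2 BR=0, R=1, W=2
[5] MUL needs rd=2 wr=1: RD_PORT; after: ALU=0 MUL=1 MEM=2 BR=0, R=1, W=2
[6] ALU needs rd=2 wr=1: FU; after: ALU=0 MUL=1 MEM=2 BR=0, R=1, W=2

issued = [0, 2]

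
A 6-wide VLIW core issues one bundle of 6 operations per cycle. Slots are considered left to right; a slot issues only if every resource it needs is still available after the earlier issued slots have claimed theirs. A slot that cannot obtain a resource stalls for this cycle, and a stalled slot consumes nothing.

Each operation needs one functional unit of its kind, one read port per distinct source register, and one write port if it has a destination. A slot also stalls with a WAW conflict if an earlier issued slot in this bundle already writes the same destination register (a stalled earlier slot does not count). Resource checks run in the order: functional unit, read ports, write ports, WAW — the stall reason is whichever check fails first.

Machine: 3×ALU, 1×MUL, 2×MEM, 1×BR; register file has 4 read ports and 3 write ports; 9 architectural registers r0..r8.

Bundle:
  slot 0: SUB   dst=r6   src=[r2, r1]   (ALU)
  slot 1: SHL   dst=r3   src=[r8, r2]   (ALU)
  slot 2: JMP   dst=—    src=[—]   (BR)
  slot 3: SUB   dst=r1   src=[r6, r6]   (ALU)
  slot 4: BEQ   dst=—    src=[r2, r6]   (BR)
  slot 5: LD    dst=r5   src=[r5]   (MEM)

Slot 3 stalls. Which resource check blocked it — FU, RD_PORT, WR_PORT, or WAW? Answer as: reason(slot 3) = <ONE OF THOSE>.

#0 ALU src=r2,r1 dispatched  <A:2 Mu:1 Ld:2 B:1 rd:2 wr:2>
#1 ALU src=r8,r2 dispatched  <A:1 Mu:1 Ld:2 B:1 rd:0 wr:1>
#2 BR src=- dispatched  <A:1 Mu:1 Ld:2 B:0 rd:0 wr:1>
#3 ALU src=r6,r6 held:RD_PORT  <A:1 Mu:1 Ld:2 B:0 rd:0 wr:1>
#4 BR src=r2,r6 held:FU  <A:1 Mu:1 Ld:2 B:0 rd:0 wr:1>
#5 MEM src=r5 held:RD_PORT  <A:1 Mu:1 Ld:2 B:0 rd:0 wr:1>

reason(slot 3) = RD_PORT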